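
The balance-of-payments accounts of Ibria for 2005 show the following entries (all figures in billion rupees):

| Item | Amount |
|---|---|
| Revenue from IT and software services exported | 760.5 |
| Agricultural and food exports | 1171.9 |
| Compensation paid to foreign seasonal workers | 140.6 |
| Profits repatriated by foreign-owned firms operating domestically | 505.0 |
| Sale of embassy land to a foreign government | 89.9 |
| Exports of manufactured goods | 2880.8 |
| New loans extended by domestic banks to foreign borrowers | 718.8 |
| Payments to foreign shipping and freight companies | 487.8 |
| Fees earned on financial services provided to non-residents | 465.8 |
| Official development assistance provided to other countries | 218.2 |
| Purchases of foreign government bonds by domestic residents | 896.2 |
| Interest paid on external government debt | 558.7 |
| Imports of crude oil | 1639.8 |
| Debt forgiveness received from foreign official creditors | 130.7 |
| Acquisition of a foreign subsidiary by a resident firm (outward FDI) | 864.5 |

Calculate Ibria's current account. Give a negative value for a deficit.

1728.9

Goods: 1171.9 - 1639.8 + 2880.8 = 2412.9
Services: 465.8 + 760.5 - 487.8 = 738.5
Primary income: -505.0 - 558.7 - 140.6 = -1204.3
Secondary income: -218.2
Current account = 2412.9 + 738.5 + (-1204.3) + (-218.2) = 1728.9
(Excluded from the current account — capital account: sale of embassy land to a foreign government 89.9, debt forgiveness received from foreign official creditors 130.7; financial account: new loans extended by domestic banks to foreign borrowers 718.8, purchases of foreign government bonds by domestic residents 896.2, acquisition of a foreign subsidiary by a resident firm (outward FDI) 864.5.)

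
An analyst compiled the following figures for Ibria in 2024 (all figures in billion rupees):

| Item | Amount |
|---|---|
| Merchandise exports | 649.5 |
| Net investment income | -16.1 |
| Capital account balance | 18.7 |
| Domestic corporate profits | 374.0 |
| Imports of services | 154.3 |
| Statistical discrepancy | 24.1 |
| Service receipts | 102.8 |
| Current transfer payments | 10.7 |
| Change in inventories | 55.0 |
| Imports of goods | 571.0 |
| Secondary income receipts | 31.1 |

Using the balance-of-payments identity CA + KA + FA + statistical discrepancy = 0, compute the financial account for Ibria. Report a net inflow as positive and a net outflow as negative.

Goods balance = 649.5 - 571.0 = 78.5
Services balance = 102.8 - 154.3 = -51.5
Trade balance (goods + services) = 78.5 + (-51.5) = 27.0
Net primary income = -16.1
Net secondary income = 31.1 - 10.7 = 20.4
Current account = 27.0 + (-16.1) + 20.4 = 31.3
Financial account = -(31.3 + 18.7 + 24.1) = -74.1

-74.1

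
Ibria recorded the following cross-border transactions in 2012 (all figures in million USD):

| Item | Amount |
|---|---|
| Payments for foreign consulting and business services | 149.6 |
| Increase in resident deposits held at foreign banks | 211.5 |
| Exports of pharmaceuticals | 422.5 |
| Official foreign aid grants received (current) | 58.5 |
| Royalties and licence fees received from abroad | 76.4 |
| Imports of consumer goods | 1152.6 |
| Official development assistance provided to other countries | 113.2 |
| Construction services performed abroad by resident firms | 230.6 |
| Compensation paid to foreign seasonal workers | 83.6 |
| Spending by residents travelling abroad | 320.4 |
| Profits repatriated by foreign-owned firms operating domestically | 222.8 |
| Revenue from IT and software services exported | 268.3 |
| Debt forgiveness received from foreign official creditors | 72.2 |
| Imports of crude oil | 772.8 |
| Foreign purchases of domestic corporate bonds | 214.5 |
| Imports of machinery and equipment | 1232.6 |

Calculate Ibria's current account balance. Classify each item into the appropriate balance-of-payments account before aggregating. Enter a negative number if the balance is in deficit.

-2991.3

Goods: -772.8 + 422.5 - 1152.6 - 1232.6 = -2735.5
Services: -149.6 + 268.3 - 320.4 + 76.4 + 230.6 = 105.3
Primary income: -83.6 - 222.8 = -306.4
Secondary income: -113.2 + 58.5 = -54.7
Current account = (-2735.5) + 105.3 + (-306.4) + (-54.7) = -2991.3
(Excluded from the current account — financial account: increase in resident deposits held at foreign banks 211.5, foreign purchases of domestic corporate bonds 214.5; capital account: debt forgiveness received from foreign official creditors 72.2.)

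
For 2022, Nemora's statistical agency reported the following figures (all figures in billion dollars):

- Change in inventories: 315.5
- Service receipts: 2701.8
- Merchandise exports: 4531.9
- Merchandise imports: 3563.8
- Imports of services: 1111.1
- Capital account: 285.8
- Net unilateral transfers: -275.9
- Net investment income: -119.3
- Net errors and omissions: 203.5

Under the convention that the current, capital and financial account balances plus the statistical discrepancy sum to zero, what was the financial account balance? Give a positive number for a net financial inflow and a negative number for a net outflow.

Goods balance = 4531.9 - 3563.8 = 968.1
Services balance = 2701.8 - 1111.1 = 1590.7
Trade balance (goods + services) = 968.1 + 1590.7 = 2558.8
Net primary income = -119.3
Net secondary income = -275.9
Current account = 2558.8 + (-119.3) + (-275.9) = 2163.6
Financial account = -(2163.6 + 285.8 + 203.5) = -2652.9

-2652.9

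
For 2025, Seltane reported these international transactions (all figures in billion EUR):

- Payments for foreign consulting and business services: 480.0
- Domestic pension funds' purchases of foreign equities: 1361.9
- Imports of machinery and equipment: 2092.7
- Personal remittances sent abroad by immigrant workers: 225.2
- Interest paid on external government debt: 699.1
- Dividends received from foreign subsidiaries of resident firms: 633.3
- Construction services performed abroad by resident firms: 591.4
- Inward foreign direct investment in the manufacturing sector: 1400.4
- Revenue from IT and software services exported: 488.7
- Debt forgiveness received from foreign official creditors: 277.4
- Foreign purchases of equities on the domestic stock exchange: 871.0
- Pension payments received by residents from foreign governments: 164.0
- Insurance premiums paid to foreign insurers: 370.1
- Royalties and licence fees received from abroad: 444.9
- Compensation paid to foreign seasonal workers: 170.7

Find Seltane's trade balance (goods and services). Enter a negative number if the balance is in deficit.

Goods: -2092.7
Services: -480.0 + 591.4 + 444.9 - 370.1 + 488.7 = 674.9
Trade balance = -2092.7 + 674.9 = -1417.8
(Excluded from the trade balance — financial account: domestic pension funds' purchases of foreign equities 1361.9, inward foreign direct investment in the manufacturing sector 1400.4, foreign purchases of equities on the domestic stock exchange 871.0; secondary income: personal remittances sent abroad by immigrant workers 225.2, pension payments received by residents from foreign governments 164.0; primary income: interest paid on external government debt 699.1, dividends received from foreign subsidiaries of resident firms 633.3, compensation paid to foreign seasonal workers 170.7; capital account: debt forgiveness received from foreign official creditors 277.4.)

-1417.8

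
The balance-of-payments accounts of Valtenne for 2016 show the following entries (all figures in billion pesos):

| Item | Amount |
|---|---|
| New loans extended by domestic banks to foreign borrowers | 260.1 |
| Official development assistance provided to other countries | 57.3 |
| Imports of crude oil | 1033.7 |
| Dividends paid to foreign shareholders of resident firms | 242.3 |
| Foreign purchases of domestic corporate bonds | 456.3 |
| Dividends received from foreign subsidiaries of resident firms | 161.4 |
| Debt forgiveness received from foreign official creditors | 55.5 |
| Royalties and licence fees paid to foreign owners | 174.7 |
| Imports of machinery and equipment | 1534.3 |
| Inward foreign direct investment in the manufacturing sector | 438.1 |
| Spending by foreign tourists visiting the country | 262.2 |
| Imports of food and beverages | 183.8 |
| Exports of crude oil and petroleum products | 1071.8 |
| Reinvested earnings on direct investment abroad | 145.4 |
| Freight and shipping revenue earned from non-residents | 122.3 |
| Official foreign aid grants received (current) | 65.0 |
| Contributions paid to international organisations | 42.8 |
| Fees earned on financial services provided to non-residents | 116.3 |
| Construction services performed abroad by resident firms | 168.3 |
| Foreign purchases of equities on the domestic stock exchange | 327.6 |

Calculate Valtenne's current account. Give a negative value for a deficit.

-1156.2

Goods: -1534.3 - 1033.7 - 183.8 + 1071.8 = -1680.0
Services: 116.3 + 168.3 + 262.2 - 174.7 + 122.3 = 494.4
Primary income: 145.4 + 161.4 - 242.3 = 64.5
Secondary income: -57.3 + 65.0 - 42.8 = -35.1
Current account = (-1680.0) + 494.4 + 64.5 + (-35.1) = -1156.2
(Excluded from the current account — financial account: new loans extended by domestic banks to foreign borrowers 260.1, foreign purchases of domestic corporate bonds 456.3, inward foreign direct investment in the manufacturing sector 438.1, foreign purchases of equities on the domestic stock exchange 327.6; capital account: debt forgiveness received from foreign official creditors 55.5.)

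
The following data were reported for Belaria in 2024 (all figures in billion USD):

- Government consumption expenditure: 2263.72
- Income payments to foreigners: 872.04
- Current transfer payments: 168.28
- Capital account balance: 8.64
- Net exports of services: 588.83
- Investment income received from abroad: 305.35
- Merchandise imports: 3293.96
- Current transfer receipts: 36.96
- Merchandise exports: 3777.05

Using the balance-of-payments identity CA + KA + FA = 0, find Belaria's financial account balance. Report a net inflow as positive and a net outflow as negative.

-382.55

Goods balance = 3777.05 - 3293.96 = 483.09
Services balance = 588.83
Trade balance (goods + services) = 483.09 + 588.83 = 1071.92
Net primary income = 305.35 - 872.04 = -566.69
Net secondary income = 36.96 - 168.28 = -131.32
Current account = 1071.92 + (-566.69) + (-131.32) = 373.91
Financial account = -(373.91 + 8.64) = -382.55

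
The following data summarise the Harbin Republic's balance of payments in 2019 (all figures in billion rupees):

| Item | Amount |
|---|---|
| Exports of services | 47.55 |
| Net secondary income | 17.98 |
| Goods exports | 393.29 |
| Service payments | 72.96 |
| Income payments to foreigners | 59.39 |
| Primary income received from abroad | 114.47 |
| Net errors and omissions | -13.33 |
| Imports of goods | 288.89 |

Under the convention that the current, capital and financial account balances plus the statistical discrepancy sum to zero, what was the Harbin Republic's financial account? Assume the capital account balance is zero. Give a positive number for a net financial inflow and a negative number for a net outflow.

-138.72

Goods balance = 393.29 - 288.89 = 104.40
Services balance = 47.55 - 72.96 = -25.41
Trade balance (goods + services) = 104.40 + (-25.41) = 78.99
Net primary income = 114.47 - 59.39 = 55.08
Net secondary income = 17.98
Current account = 78.99 + 55.08 + 17.98 = 152.05
Financial account = -(152.05 + (-13.33)) = -138.72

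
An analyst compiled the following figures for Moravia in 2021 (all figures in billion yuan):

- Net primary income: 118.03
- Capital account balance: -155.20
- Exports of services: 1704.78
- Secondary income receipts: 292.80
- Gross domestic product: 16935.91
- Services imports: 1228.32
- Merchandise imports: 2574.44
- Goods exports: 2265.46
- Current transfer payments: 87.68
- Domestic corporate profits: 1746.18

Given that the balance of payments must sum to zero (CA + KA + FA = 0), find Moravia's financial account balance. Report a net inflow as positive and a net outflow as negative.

-335.43

Goods balance = 2265.46 - 2574.44 = -308.98
Services balance = 1704.78 - 1228.32 = 476.46
Trade balance (goods + services) = -308.98 + 476.46 = 167.48
Net primary income = 118.03
Net secondary income = 292.80 - 87.68 = 205.12
Current account = 167.48 + 118.03 + 205.12 = 490.63
Financial account = -(490.63 + (-155.20)) = -335.43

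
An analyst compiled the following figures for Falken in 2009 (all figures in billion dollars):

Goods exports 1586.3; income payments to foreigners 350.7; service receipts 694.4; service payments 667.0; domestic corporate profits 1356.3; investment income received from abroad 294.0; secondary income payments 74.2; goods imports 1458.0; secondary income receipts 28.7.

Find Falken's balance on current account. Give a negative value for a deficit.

Goods balance = 1586.3 - 1458.0 = 128.3
Services balance = 694.4 - 667.0 = 27.4
Trade balance (goods + services) = 128.3 + 27.4 = 155.7
Net primary income = 294.0 - 350.7 = -56.7
Net secondary income = 28.7 - 74.2 = -45.5
Current account = 155.7 + (-56.7) + (-45.5) = 53.5

53.5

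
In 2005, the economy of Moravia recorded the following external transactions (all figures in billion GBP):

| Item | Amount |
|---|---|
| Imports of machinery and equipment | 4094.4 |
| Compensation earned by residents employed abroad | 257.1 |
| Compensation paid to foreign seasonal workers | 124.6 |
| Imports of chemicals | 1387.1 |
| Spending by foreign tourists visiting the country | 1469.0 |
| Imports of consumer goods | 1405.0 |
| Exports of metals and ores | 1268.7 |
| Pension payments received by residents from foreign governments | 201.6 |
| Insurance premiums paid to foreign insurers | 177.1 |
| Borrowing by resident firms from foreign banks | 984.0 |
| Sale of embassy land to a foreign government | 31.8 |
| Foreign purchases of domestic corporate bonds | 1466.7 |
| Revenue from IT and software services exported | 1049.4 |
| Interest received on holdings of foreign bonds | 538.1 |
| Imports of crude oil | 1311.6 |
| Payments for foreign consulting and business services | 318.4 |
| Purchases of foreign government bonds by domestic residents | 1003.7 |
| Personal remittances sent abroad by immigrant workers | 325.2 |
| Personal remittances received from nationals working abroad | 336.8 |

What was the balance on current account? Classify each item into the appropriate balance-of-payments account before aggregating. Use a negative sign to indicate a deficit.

-4022.7

Goods: -4094.4 - 1405.0 - 1387.1 - 1311.6 + 1268.7 = -6929.4
Services: -318.4 - 177.1 + 1049.4 + 1469.0 = 2022.9
Primary income: 257.1 + 538.1 - 124.6 = 670.6
Secondary income: -325.2 + 201.6 + 336.8 = 213.2
Current account = (-6929.4) + 2022.9 + 670.6 + 213.2 = -4022.7
(Excluded from the current account — financial account: borrowing by resident firms from foreign banks 984.0, foreign purchases of domestic corporate bonds 1466.7, purchases of foreign government bonds by domestic residents 1003.7; capital account: sale of embassy land to a foreign government 31.8.)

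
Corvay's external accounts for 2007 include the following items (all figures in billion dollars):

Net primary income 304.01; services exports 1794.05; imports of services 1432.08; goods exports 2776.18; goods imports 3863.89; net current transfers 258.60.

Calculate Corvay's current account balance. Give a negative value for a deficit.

-163.13

Goods balance = 2776.18 - 3863.89 = -1087.71
Services balance = 1794.05 - 1432.08 = 361.97
Trade balance (goods + services) = -1087.71 + 361.97 = -725.74
Net primary income = 304.01
Net secondary income = 258.60
Current account = -725.74 + 304.01 + 258.60 = -163.13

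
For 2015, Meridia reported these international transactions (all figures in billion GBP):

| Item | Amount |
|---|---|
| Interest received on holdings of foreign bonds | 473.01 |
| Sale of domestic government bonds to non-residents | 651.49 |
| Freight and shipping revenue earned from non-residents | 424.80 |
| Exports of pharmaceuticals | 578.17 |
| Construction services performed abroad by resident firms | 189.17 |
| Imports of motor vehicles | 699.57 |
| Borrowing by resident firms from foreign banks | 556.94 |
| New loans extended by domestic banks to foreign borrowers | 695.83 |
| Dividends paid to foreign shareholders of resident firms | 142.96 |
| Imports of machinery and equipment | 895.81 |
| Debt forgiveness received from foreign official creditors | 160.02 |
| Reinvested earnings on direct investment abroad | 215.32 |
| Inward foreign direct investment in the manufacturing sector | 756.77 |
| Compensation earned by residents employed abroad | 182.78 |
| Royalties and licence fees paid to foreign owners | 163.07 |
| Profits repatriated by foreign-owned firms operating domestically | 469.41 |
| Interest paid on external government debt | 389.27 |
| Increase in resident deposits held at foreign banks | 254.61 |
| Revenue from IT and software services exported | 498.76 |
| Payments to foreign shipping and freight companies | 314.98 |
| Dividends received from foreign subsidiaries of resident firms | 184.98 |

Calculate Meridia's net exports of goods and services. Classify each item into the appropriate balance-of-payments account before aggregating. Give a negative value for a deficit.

-382.53

Goods: -895.81 - 699.57 + 578.17 = -1017.21
Services: 189.17 - 163.07 - 314.98 + 498.76 + 424.80 = 634.68
Trade balance = -1017.21 + 634.68 = -382.53
(Excluded from the trade balance — primary income: interest received on holdings of foreign bonds 473.01, dividends paid to foreign shareholders of resident firms 142.96, reinvested earnings on direct investment abroad 215.32, compensation earned by residents employed abroad 182.78, profits repatriated by foreign-owned firms operating domestically 469.41, interest paid on external government debt 389.27, dividends received from foreign subsidiaries of resident firms 184.98; financial account: sale of domestic government bonds to non-residents 651.49, borrowing by resident firms from foreign banks 556.94, new loans extended by domestic banks to foreign borrowers 695.83, inward foreign direct investment in the manufacturing sector 756.77, increase in resident deposits held at foreign banks 254.61; capital account: debt forgiveness received from foreign official creditors 160.02.)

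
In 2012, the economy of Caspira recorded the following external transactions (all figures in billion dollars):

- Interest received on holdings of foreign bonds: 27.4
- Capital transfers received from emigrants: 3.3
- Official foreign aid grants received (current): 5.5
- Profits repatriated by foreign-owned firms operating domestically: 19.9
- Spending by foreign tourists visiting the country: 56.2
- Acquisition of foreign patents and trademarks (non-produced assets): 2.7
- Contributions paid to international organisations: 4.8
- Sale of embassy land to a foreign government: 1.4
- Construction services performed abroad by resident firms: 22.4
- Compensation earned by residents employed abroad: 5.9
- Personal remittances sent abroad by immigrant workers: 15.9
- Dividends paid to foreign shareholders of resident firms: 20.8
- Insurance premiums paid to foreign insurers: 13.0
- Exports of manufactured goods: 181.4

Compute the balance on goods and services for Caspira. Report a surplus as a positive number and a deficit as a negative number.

247.0

Goods: 181.4
Services: 56.2 - 13.0 + 22.4 = 65.6
Trade balance = 181.4 + 65.6 = 247.0
(Excluded from the trade balance — primary income: interest received on holdings of foreign bonds 27.4, profits repatriated by foreign-owned firms operating domestically 19.9, compensation earned by residents employed abroad 5.9, dividends paid to foreign shareholders of resident firms 20.8; capital account: capital transfers received from emigrants 3.3, acquisition of foreign patents and trademarks (non-produced assets) 2.7, sale of embassy land to a foreign government 1.4; secondary income: official foreign aid grants received (current) 5.5, contributions paid to international organisations 4.8, personal remittances sent abroad by immigrant workers 15.9.)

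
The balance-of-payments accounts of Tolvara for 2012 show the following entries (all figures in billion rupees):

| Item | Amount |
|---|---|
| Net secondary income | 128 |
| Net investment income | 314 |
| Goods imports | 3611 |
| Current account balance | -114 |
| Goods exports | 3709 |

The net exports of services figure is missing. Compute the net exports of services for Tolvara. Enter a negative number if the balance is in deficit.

Current account = goods balance + services balance + net primary income + net secondary income
Sum of the known components = 540
Net exports of services = CA - (known components) = -114 - 540 = -654

-654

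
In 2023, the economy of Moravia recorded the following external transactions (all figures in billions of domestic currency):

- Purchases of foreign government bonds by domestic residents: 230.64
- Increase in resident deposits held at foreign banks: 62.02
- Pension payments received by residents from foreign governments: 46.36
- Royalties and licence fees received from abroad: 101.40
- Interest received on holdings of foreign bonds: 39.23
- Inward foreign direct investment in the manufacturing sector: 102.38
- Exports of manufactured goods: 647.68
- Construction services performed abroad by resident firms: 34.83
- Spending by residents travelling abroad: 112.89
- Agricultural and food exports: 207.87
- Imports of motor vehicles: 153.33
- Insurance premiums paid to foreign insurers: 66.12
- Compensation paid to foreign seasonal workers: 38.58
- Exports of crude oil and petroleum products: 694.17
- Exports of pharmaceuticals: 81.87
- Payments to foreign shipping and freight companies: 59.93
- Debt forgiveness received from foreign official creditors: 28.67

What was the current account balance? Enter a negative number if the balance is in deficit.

1422.56

Goods: 694.17 + 207.87 - 153.33 + 647.68 + 81.87 = 1478.26
Services: -112.89 - 59.93 + 34.83 + 101.40 - 66.12 = -102.71
Primary income: -38.58 + 39.23 = 0.65
Secondary income: 46.36
Current account = 1478.26 + (-102.71) + 0.65 + 46.36 = 1422.56
(Excluded from the current account — financial account: purchases of foreign government bonds by domestic residents 230.64, increase in resident deposits held at foreign banks 62.02, inward foreign direct investment in the manufacturing sector 102.38; capital account: debt forgiveness received from foreign official creditors 28.67.)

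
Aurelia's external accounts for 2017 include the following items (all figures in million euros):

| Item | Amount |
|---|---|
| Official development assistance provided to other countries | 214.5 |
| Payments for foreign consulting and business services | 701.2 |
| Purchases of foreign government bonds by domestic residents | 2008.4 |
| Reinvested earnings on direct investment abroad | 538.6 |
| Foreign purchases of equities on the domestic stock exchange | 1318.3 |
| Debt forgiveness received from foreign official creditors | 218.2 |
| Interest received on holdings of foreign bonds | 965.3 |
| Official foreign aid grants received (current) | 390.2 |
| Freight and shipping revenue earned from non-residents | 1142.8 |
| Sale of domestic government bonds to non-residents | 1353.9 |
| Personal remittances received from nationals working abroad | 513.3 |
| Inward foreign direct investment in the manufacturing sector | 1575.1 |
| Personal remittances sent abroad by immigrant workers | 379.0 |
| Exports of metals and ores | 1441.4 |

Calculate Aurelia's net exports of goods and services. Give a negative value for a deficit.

1883.0

Goods: 1441.4
Services: -701.2 + 1142.8 = 441.6
Trade balance = 1441.4 + 441.6 = 1883.0
(Excluded from the trade balance — secondary income: official development assistance provided to other countries 214.5, official foreign aid grants received (current) 390.2, personal remittances received from nationals working abroad 513.3, personal remittances sent abroad by immigrant workers 379.0; financial account: purchases of foreign government bonds by domestic residents 2008.4, foreign purchases of equities on the domestic stock exchange 1318.3, sale of domestic government bonds to non-residents 1353.9, inward foreign direct investment in the manufacturing sector 1575.1; primary income: reinvested earnings on direct investment abroad 538.6, interest received on holdings of foreign bonds 965.3; capital account: debt forgiveness received from foreign official creditors 218.2.)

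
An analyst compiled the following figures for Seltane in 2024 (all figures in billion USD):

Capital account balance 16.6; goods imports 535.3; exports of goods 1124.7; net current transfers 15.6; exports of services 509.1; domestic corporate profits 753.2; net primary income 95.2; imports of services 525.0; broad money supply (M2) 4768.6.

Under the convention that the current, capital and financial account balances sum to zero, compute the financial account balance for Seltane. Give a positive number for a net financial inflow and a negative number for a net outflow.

-700.9

Goods balance = 1124.7 - 535.3 = 589.4
Services balance = 509.1 - 525.0 = -15.9
Trade balance (goods + services) = 589.4 + (-15.9) = 573.5
Net primary income = 95.2
Net secondary income = 15.6
Current account = 573.5 + 95.2 + 15.6 = 684.3
Financial account = -(684.3 + 16.6) = -700.9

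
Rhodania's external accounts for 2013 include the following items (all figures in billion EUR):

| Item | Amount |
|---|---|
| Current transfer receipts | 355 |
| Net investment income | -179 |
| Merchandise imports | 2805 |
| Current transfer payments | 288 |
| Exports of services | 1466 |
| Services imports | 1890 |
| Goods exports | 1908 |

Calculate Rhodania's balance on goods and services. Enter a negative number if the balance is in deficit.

-1321

Goods balance = 1908 - 2805 = -897
Services balance = 1466 - 1890 = -424
Trade balance (goods + services) = -897 + (-424) = -1321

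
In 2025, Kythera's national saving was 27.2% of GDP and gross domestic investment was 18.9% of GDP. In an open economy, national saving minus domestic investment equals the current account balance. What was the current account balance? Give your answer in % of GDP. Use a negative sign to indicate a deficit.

8.3

S - I = CA (net lending to the rest of the world).
CA = S - I = 27.2 - 18.9 = 8.3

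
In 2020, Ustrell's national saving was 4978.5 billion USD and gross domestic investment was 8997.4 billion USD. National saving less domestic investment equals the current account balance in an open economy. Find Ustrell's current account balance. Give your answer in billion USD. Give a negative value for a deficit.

CA = S - I = 4978.5 - 8997.4 = -4018.9

-4018.9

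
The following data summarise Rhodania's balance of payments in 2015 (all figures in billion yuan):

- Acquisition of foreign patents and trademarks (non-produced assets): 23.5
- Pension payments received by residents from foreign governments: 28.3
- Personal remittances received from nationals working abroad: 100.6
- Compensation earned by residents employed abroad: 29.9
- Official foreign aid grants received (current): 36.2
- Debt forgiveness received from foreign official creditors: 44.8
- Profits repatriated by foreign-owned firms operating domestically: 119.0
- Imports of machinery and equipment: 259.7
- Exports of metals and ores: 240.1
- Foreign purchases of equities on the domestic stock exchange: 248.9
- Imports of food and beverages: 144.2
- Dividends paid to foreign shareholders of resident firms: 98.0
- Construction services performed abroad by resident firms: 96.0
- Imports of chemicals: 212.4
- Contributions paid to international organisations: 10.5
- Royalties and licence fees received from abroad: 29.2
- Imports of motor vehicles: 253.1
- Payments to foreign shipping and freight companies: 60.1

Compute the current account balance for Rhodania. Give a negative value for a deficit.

-596.7

Goods: -144.2 - 212.4 - 253.1 + 240.1 - 259.7 = -629.3
Services: -60.1 + 96.0 + 29.2 = 65.1
Primary income: 29.9 - 119.0 - 98.0 = -187.1
Secondary income: 100.6 + 28.3 + 36.2 - 10.5 = 154.6
Current account = (-629.3) + 65.1 + (-187.1) + 154.6 = -596.7
(Excluded from the current account — capital account: acquisition of foreign patents and trademarks (non-produced assets) 23.5, debt forgiveness received from foreign official creditors 44.8; financial account: foreign purchases of equities on the domestic stock exchange 248.9.)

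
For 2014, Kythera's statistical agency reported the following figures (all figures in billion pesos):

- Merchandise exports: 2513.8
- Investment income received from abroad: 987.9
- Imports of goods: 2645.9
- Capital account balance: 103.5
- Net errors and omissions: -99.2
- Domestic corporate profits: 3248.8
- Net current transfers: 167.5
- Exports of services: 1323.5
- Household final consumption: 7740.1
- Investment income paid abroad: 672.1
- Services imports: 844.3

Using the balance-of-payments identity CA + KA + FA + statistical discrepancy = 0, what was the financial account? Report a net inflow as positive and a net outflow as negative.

-834.7

Goods balance = 2513.8 - 2645.9 = -132.1
Services balance = 1323.5 - 844.3 = 479.2
Trade balance (goods + services) = -132.1 + 479.2 = 347.1
Net primary income = 987.9 - 672.1 = 315.8
Net secondary income = 167.5
Current account = 347.1 + 315.8 + 167.5 = 830.4
Financial account = -(830.4 + 103.5 + (-99.2)) = -834.7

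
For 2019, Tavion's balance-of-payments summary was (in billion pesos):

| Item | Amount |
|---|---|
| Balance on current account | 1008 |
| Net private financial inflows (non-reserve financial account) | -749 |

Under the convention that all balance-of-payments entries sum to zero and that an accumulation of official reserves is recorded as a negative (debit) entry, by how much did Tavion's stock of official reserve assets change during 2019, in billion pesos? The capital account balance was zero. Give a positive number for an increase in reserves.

259

Official reserve transactions balance = -(1008 + (-749)) = -259
An accumulation of reserves is recorded as a debit (negative entry), so the change in the stock of reserves is the negative of that balance.
Change in official reserves = -(-259) = 259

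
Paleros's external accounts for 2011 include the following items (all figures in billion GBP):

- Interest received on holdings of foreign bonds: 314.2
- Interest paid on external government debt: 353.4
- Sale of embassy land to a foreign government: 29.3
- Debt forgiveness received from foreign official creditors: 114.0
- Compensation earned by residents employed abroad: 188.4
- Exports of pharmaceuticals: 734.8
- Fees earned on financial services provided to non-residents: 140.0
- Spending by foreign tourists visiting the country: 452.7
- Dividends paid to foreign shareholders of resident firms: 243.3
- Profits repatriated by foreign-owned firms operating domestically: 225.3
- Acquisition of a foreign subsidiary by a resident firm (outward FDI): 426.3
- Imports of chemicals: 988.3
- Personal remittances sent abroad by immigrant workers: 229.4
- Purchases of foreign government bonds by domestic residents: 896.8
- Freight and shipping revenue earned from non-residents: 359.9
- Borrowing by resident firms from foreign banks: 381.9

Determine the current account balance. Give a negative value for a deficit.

150.3

Goods: 734.8 - 988.3 = -253.5
Services: 140.0 + 452.7 + 359.9 = 952.6
Primary income: -353.4 - 243.3 + 314.2 - 225.3 + 188.4 = -319.4
Secondary income: -229.4
Current account = (-253.5) + 952.6 + (-319.4) + (-229.4) = 150.3
(Excluded from the current account — capital account: sale of embassy land to a foreign government 29.3, debt forgiveness received from foreign official creditors 114.0; financial account: acquisition of a foreign subsidiary by a resident firm (outward FDI) 426.3, purchases of foreign government bonds by domestic residents 896.8, borrowing by resident firms from foreign banks 381.9.)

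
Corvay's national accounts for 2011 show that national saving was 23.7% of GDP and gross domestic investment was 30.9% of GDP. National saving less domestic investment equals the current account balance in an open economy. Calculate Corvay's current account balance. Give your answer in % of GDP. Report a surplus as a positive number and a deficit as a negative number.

-7.2

CA = S - I = 23.7 - 30.9 = -7.2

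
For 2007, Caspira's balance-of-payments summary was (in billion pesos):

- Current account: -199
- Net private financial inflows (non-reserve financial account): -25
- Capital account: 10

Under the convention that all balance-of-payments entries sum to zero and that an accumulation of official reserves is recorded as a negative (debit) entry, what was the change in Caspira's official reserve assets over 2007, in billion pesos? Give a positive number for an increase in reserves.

-214

Official reserve transactions balance = -((-199) + 10 + (-25)) = 214
An accumulation of reserves is recorded as a debit (negative entry), so the change in the stock of reserves is the negative of that balance.
Change in official reserves = -(214) = -214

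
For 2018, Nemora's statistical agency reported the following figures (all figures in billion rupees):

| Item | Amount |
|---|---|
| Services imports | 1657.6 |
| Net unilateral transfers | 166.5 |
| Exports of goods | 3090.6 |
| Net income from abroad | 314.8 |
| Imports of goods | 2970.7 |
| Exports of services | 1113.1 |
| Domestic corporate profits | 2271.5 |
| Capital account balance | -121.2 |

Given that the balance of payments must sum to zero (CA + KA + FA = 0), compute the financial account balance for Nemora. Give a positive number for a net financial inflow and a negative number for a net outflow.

Goods balance = 3090.6 - 2970.7 = 119.9
Services balance = 1113.1 - 1657.6 = -544.5
Trade balance (goods + services) = 119.9 + (-544.5) = -424.6
Net primary income = 314.8
Net secondary income = 166.5
Current account = -424.6 + 314.8 + 166.5 = 56.7
Financial account = -(56.7 + (-121.2)) = 64.5

64.5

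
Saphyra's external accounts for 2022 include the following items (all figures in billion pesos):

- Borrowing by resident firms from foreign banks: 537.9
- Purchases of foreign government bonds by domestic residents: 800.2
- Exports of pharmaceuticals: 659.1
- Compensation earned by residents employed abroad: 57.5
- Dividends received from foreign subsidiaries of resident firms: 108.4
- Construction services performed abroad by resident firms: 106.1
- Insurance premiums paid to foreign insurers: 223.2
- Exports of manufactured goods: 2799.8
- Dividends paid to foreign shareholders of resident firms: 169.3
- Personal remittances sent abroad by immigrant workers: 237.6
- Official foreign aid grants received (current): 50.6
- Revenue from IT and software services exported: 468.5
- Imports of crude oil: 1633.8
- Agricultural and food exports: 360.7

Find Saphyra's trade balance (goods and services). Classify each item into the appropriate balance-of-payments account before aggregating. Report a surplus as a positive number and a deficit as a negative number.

Goods: -1633.8 + 360.7 + 2799.8 + 659.1 = 2185.8
Services: -223.2 + 468.5 + 106.1 = 351.4
Trade balance = 2185.8 + 351.4 = 2537.2
(Excluded from the trade balance — financial account: borrowing by resident firms from foreign banks 537.9, purchases of foreign government bonds by domestic residents 800.2; primary income: compensation earned by residents employed abroad 57.5, dividends received from foreign subsidiaries of resident firms 108.4, dividends paid to foreign shareholders of resident firms 169.3; secondary income: personal remittances sent abroad by immigrant workers 237.6, official foreign aid grants received (current) 50.6.)

2537.2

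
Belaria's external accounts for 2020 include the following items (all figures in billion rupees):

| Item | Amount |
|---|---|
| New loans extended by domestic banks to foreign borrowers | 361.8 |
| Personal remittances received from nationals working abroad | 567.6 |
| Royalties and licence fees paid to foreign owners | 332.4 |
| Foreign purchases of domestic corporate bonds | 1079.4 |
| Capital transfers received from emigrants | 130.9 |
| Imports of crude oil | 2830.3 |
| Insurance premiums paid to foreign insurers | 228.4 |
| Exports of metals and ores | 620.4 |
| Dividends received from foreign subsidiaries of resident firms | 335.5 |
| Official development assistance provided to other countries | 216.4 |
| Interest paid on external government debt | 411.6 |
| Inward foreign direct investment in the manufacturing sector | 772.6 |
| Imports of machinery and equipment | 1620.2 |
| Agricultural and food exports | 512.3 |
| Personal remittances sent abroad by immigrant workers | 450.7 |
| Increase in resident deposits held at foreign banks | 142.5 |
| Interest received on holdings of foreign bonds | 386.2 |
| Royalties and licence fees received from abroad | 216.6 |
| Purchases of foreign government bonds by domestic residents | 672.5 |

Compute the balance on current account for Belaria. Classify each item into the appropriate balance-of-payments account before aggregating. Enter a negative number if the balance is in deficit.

Goods: 620.4 - 2830.3 + 512.3 - 1620.2 = -3317.8
Services: -332.4 + 216.6 - 228.4 = -344.2
Primary income: 335.5 + 386.2 - 411.6 = 310.1
Secondary income: -216.4 + 567.6 - 450.7 = -99.5
Current account = (-3317.8) + (-344.2) + 310.1 + (-99.5) = -3451.4
(Excluded from the current account — financial account: new loans extended by domestic banks to foreign borrowers 361.8, foreign purchases of domestic corporate bonds 1079.4, inward foreign direct investment in the manufacturing sector 772.6, increase in resident deposits held at foreign banks 142.5, purchases of foreign government bonds by domestic residents 672.5; capital account: capital transfers received from emigrants 130.9.)

-3451.4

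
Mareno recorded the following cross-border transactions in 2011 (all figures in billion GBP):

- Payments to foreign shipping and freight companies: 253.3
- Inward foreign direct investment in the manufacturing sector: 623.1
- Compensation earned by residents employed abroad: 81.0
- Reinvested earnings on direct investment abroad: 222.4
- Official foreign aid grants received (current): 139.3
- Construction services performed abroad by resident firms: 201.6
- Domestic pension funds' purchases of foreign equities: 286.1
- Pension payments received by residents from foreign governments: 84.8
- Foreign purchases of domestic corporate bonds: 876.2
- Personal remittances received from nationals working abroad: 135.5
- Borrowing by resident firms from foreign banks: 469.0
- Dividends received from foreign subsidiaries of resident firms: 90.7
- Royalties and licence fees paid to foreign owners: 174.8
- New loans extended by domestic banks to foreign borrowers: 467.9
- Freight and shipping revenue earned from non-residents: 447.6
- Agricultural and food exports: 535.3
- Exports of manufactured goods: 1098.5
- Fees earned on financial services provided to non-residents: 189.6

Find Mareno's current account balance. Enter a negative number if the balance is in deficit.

Goods: 1098.5 + 535.3 = 1633.8
Services: 447.6 + 189.6 - 174.8 + 201.6 - 253.3 = 410.7
Primary income: 222.4 + 81.0 + 90.7 = 394.1
Secondary income: 135.5 + 139.3 + 84.8 = 359.6
Current account = 1633.8 + 410.7 + 394.1 + 359.6 = 2798.2
(Excluded from the current account — financial account: inward foreign direct investment in the manufacturing sector 623.1, domestic pension funds' purchases of foreign equities 286.1, foreign purchases of domestic corporate bonds 876.2, borrowing by resident firms from foreign banks 469.0, new loans extended by domestic banks to foreign borrowers 467.9.)

2798.2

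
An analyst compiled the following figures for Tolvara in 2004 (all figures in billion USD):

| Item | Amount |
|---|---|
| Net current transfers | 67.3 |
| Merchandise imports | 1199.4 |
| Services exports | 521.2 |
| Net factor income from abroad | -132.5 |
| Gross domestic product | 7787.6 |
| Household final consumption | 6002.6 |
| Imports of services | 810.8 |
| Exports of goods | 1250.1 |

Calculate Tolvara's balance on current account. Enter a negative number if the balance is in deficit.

-304.1

Goods balance = 1250.1 - 1199.4 = 50.7
Services balance = 521.2 - 810.8 = -289.6
Trade balance (goods + services) = 50.7 + (-289.6) = -238.9
Net primary income = -132.5
Net secondary income = 67.3
Current account = -238.9 + (-132.5) + 67.3 = -304.1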